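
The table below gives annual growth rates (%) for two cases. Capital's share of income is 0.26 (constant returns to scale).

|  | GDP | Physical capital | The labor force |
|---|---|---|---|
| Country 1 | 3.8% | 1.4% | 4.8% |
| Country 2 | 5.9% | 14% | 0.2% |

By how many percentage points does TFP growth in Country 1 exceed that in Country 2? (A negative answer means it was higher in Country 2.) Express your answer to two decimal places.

-2.23 percentage points

Labor's share = 1 − 0.26 = 0.74.
Country 1: TFP = 3.8 − 0.364 − 3.552 = -0.116%.
Country 2: TFP = 5.9 − 3.64 − 0.148 = 2.112%.
Difference = -0.116 − (2.112) = -2.228 pp.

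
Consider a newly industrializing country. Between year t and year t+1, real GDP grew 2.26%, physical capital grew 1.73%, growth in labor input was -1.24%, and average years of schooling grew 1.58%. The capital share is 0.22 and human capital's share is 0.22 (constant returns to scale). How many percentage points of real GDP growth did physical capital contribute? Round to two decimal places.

Contribution = share × growth = 0.22 × 1.73 = 0.3806 pp.

0.38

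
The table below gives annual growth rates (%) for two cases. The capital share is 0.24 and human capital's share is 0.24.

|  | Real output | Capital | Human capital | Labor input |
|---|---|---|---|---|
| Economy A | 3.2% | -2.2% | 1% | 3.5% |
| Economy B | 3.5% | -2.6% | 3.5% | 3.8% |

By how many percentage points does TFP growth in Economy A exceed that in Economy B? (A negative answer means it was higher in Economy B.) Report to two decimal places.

0.36 percentage points

Labor's share = 1 − 0.24 − 0.24 = 0.52.
Economy A: TFP = 3.2 + 0.528 − 0.24 − 1.82 = 1.668%.
Economy B: TFP = 3.5 + 0.624 − 0.84 − 1.976 = 1.308%.
Difference = 1.668 − (1.308) = 0.36 pp.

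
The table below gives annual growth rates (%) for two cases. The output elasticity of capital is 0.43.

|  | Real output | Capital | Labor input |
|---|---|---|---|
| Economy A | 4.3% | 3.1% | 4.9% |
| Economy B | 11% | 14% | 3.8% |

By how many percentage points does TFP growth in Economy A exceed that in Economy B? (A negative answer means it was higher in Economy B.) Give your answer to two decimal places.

Labor's share = 1 − 0.43 = 0.57.
Economy A: TFP = 4.3 − 1.333 − 2.793 = 0.174%.
Economy B: TFP = 11 − 6.02 − 2.166 = 2.814%.
Difference = 0.174 − (2.814) = -2.64 pp.

-2.64 percentage points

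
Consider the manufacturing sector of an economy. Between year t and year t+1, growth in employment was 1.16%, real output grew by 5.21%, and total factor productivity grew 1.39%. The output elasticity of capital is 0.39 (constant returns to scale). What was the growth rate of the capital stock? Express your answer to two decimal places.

7.98%

Labor's share = 1 − 0.39 = 0.61.
gY = gA + 0.61×1.16 + 0.39×g.
0.39×g = 5.21 − 1.39 − 0.7076 = 3.1124.
g = 3.1124 / 0.39 = 7.9805%.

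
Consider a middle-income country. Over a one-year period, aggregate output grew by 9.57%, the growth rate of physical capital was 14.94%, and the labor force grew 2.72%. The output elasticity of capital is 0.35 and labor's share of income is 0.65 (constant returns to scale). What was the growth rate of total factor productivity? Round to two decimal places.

Labor's share = 1 − 0.35 = 0.65.
Physical capital: 0.35 × 14.94 = 5.229 pp.
The labor force: 0.65 × 2.72 = 1.768 pp.
TFP growth = 9.57 − 6.997 = 2.573%.

2.57%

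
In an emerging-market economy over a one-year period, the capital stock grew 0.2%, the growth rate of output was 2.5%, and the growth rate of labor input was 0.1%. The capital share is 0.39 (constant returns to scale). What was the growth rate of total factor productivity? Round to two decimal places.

Labor's share = 1 − 0.39 = 0.61.
The capital stock: 0.39 × 0.2 = 0.078 pp.
Labor input: 0.61 × 0.1 = 0.061 pp.
TFP growth = 2.5 − 0.139 = 2.361%.

Total factor productivity grew 2.36%.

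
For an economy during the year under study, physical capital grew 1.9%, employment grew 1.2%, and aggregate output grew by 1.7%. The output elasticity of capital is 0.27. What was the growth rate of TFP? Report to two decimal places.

TFP growth was 0.31%.

Labor's share = 1 − 0.27 = 0.73.
Physical capital: 0.27 × 1.9 = 0.513 pp.
Employment: 0.73 × 1.2 = 0.876 pp.
TFP growth = 1.7 − 1.389 = 0.311%.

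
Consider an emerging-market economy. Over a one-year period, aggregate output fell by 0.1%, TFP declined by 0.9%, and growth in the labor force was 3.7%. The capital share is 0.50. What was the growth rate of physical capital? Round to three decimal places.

-2.100%

Labor's share = 1 − 0.5 = 0.5.
gY = gA + 0.5×3.7 + 0.5×g.
0.5×g = -0.1 + 0.9 − 1.85 = -1.05.
g = -1.05 / 0.5 = -2.1%.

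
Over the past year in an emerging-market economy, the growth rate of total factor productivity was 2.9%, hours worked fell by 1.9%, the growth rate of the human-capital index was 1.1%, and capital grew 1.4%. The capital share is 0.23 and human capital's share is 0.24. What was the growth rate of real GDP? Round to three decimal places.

Labor's share = 1 − 0.23 − 0.24 = 0.53.
Capital: 0.23 × 1.4 = 0.322 pp.
The human-capital index: 0.24 × 1.1 = 0.264 pp.
Hours worked: 0.53 × (-1.9) = -1.007 pp.
Output growth = 2.9 + (-0.421) = 2.479%.

Real GDP growth was 2.479%.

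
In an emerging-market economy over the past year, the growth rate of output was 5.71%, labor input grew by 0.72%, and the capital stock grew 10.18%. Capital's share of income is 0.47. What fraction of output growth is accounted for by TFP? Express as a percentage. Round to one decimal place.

Labor's share = 1 − 0.47 = 0.53.
The capital stock: 0.47 × 10.18 = 4.7846 pp.
Labor input: 0.53 × 0.72 = 0.3816 pp.
TFP growth = 5.71 − 5.1662 = 0.5438%.
TFP share of growth = 0.5438 / 5.71 × 100 = 9.524%.

9.5%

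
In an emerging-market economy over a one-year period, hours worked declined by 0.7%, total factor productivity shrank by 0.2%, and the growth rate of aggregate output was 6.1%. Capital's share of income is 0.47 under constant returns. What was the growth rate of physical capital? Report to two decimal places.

Labor's share = 1 − 0.47 = 0.53.
gY = gA + 0.53×(-0.7) + 0.47×g.
0.47×g = 6.1 + 0.2 + 0.371 = 6.671.
g = 6.671 / 0.47 = 14.1936%.

Physical capital growth was 14.19%.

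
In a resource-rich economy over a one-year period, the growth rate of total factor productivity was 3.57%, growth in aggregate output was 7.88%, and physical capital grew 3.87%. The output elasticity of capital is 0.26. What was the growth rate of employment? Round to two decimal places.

Employment growth was 4.46%.

Labor's share = 1 − 0.26 = 0.74.
gY = gA + 0.26×3.87 + 0.74×g.
0.74×g = 7.88 − 3.57 − 1.0062 = 3.3038.
g = 3.3038 / 0.74 = 4.4646%.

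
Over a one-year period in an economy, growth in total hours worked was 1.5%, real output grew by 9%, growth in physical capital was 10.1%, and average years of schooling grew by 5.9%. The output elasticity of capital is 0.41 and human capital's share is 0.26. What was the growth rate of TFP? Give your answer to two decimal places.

Labor's share = 1 − 0.41 − 0.26 = 0.33.
Physical capital: 0.41 × 10.1 = 4.141 pp.
Average years of schooling: 0.26 × 5.9 = 1.534 pp.
Total hours worked: 0.33 × 1.5 = 0.495 pp.
TFP growth = 9 − 6.17 = 2.83%.

2.83%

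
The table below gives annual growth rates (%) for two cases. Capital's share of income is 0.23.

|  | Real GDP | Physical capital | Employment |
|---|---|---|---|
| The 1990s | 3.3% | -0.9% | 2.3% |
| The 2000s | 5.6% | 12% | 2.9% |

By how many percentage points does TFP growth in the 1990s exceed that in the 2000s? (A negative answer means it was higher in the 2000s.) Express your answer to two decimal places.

Labor's share = 1 − 0.23 = 0.77.
The 1990s: TFP = 3.3 + 0.207 − 1.771 = 1.736%.
The 2000s: TFP = 5.6 − 2.76 − 2.233 = 0.607%.
Difference = 1.736 − (0.607) = 1.129 pp.

1.13 percentage points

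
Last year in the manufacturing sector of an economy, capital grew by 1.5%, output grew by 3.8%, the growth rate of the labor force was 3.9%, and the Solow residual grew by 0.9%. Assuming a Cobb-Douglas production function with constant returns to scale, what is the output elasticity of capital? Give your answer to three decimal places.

gY = gA + α·gK + (1−α)·gL, so gY − gA − gL = α(gK − gL).
3.8 − 0.9 − 3.9 = α × (1.5 − 3.9).
-1 = -2.4 α, so α = 0.41667.

0.417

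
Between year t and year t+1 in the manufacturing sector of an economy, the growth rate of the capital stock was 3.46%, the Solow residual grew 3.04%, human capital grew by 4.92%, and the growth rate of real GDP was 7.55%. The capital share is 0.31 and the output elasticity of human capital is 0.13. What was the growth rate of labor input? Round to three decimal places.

Labor input growth was 4.996%.

Labor's share = 1 − 0.31 − 0.13 = 0.56.
gY = gA + 0.31×3.46 + 0.13×4.92 + 0.56×g.
0.56×g = 7.55 − 3.04 − 1.7122 = 2.7978.
g = 2.7978 / 0.56 = 4.99607%.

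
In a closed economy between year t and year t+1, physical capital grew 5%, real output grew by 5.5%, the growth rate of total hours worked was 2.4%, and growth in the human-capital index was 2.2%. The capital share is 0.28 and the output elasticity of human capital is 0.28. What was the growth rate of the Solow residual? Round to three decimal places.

Labor's share = 1 − 0.28 − 0.28 = 0.44.
Physical capital: 0.28 × 5 = 1.4 pp.
The human-capital index: 0.28 × 2.2 = 0.616 pp.
Total hours worked: 0.44 × 2.4 = 1.056 pp.
TFP growth = 5.5 − 3.072 = 2.428%.

2.428%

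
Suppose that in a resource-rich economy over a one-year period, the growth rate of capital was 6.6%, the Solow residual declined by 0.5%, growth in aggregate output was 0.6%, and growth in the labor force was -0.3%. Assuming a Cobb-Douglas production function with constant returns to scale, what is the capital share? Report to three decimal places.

The capital share is 0.203.

gY = gA + α·gK + (1−α)·gL, so gY − gA − gL = α(gK − gL).
0.6 + 0.5 + 0.3 = α × (6.6 − (-0.3)).
1.4 = 6.9 α, so α = 0.2029.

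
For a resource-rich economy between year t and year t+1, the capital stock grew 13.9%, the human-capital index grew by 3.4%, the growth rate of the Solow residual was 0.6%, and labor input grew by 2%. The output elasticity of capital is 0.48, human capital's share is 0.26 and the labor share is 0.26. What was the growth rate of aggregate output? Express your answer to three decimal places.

Aggregate output grew 8.676%.

Labor's share = 1 − 0.48 − 0.26 = 0.26.
The capital stock: 0.48 × 13.9 = 6.672 pp.
The human-capital index: 0.26 × 3.4 = 0.884 pp.
Labor input: 0.26 × 2 = 0.52 pp.
Output growth = 0.6 + 8.076 = 8.676%.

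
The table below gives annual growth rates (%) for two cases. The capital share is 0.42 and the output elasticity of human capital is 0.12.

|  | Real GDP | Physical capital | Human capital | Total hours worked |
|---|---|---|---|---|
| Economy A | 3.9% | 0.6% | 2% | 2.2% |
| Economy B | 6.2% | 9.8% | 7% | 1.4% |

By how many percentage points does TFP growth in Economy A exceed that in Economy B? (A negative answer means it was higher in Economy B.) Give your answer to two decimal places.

1.80 percentage points

Labor's share = 1 − 0.42 − 0.12 = 0.46.
Economy A: TFP = 3.9 − 0.252 − 0.24 − 1.012 = 2.396%.
Economy B: TFP = 6.2 − 4.116 − 0.84 − 0.644 = 0.6%.
Difference = 2.396 − (0.6) = 1.796 pp.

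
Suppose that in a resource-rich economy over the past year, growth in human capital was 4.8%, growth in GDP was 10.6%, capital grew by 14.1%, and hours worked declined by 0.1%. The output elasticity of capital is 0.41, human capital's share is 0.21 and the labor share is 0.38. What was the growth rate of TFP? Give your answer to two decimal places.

Labor's share = 1 − 0.41 − 0.21 = 0.38.
Capital: 0.41 × 14.1 = 5.781 pp.
Human capital: 0.21 × 4.8 = 1.008 pp.
Hours worked: 0.38 × (-0.1) = -0.038 pp.
TFP growth = 10.6 − 6.751 = 3.849%.

3.85%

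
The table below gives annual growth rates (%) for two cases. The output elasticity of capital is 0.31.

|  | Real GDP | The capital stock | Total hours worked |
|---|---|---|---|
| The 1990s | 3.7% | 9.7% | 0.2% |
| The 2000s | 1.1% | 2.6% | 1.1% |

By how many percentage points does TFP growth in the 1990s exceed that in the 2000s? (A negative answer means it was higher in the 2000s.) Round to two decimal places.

Labor's share = 1 − 0.31 = 0.69.
The 1990s: TFP = 3.7 − 3.007 − 0.138 = 0.555%.
The 2000s: TFP = 1.1 − 0.806 − 0.759 = -0.465%.
Difference = 0.555 − (-0.465) = 1.02 pp.

1.02 percentage points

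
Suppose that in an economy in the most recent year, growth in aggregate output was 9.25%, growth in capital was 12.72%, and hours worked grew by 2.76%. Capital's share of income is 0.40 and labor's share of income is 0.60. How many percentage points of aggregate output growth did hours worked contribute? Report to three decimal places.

Labor's share = 1 − 0.4 = 0.6.
Contribution = share × growth = 0.6 × 2.76 = 1.656 pp.

1.656 pp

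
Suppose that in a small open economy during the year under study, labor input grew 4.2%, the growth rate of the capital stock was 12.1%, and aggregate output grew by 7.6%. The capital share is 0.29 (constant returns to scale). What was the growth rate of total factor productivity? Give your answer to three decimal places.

Labor's share = 1 − 0.29 = 0.71.
The capital stock: 0.29 × 12.1 = 3.509 pp.
Labor input: 0.71 × 4.2 = 2.982 pp.
TFP growth = 7.6 − 6.491 = 1.109%.

1.109%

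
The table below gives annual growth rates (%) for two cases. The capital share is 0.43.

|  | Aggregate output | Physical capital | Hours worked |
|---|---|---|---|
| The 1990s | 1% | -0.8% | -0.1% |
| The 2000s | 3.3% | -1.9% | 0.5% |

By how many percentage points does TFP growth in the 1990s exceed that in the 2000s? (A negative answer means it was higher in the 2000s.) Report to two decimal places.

Labor's share = 1 − 0.43 = 0.57.
The 1990s: TFP = 1 + 0.344 + 0.057 = 1.401%.
The 2000s: TFP = 3.3 + 0.817 − 0.285 = 3.832%.
Difference = 1.401 − (3.832) = -2.431 pp.

-2.43 percentage points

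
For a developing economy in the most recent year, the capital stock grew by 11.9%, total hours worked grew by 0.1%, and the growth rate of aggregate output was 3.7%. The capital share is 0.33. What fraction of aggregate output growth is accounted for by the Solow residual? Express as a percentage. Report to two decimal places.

Labor's share = 1 − 0.33 = 0.67.
The capital stock: 0.33 × 11.9 = 3.927 pp.
Total hours worked: 0.67 × 0.1 = 0.067 pp.
TFP growth = 3.7 − 3.994 = -0.294%.
TFP share of growth = -0.294 / 3.7 × 100 = -7.9459%.

-7.95%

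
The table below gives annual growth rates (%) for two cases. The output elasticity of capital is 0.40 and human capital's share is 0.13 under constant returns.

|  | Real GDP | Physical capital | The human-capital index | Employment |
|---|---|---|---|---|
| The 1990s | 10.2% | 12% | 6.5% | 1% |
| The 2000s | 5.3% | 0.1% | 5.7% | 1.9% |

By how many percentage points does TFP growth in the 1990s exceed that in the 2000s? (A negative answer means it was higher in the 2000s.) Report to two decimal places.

Labor's share = 1 − 0.4 − 0.13 = 0.47.
The 1990s: TFP = 10.2 − 4.8 − 0.845 − 0.47 = 4.085%.
The 2000s: TFP = 5.3 − 0.04 − 0.741 − 0.893 = 3.626%.
Difference = 4.085 − (3.626) = 0.459 pp.

0.46 percentage points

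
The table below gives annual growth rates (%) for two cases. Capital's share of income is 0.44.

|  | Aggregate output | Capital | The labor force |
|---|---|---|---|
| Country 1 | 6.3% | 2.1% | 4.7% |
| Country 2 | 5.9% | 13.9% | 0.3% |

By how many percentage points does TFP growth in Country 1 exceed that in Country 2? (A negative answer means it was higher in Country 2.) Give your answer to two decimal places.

3.13 percentage points

Labor's share = 1 − 0.44 = 0.56.
Country 1: TFP = 6.3 − 0.924 − 2.632 = 2.744%.
Country 2: TFP = 5.9 − 6.116 − 0.168 = -0.384%.
Difference = 2.744 − (-0.384) = 3.128 pp.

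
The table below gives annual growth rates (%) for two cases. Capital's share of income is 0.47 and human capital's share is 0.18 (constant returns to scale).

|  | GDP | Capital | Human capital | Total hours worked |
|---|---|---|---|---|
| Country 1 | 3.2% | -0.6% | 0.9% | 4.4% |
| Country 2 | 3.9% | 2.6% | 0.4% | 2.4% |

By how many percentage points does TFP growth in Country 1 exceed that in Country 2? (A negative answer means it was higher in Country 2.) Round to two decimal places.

0.01 percentage points

Labor's share = 1 − 0.47 − 0.18 = 0.35.
Country 1: TFP = 3.2 + 0.282 − 0.162 − 1.54 = 1.78%.
Country 2: TFP = 3.9 − 1.222 − 0.072 − 0.84 = 1.766%.
Difference = 1.78 − (1.766) = 0.014 pp.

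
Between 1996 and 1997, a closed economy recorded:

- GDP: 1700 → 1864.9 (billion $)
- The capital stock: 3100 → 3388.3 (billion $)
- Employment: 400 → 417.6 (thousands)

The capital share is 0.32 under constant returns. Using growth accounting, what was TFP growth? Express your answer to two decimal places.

3.73%

GDP growth = (1864.9 − 1700) / 1700 = 9.7%.
The capital stock growth = (3388.3 − 3100) / 3100 = 9.3%.
Employment growth = (417.6 − 400) / 400 = 4.4%.
Labor's share = 1 − 0.32 = 0.68.
The capital stock: 0.32 × 9.3 = 2.976 pp.
Employment: 0.68 × 4.4 = 2.992 pp.
TFP growth = 9.7 − 5.968 = 3.732%.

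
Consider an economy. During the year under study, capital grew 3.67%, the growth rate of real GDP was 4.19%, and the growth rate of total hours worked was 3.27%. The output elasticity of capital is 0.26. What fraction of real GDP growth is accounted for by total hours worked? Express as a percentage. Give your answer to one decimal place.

Labor's share = 1 − 0.26 = 0.74.
Total hours worked contributed 0.74 × 3.27 = 2.4198 pp.
Share of growth = 2.4198 / 4.19 × 100 = 57.752%.

57.8%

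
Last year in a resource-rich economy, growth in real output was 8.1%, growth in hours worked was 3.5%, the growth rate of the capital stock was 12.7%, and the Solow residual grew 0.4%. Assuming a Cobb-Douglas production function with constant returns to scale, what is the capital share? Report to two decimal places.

gY = gA + α·gK + (1−α)·gL, so gY − gA − gL = α(gK − gL).
8.1 − 0.4 − 3.5 = α × (12.7 − 3.5).
4.2 = 9.2 α, so α = 0.4565.

0.46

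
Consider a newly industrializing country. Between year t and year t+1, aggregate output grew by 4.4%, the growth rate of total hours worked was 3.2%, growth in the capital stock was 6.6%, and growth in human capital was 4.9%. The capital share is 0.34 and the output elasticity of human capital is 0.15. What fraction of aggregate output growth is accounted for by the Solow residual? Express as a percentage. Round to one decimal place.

Labor's share = 1 − 0.34 − 0.15 = 0.51.
The capital stock: 0.34 × 6.6 = 2.244 pp.
Human capital: 0.15 × 4.9 = 0.735 pp.
Total hours worked: 0.51 × 3.2 = 1.632 pp.
TFP growth = 4.4 − 4.611 = -0.211%.
TFP share of growth = -0.211 / 4.4 × 100 = -4.795%.

-4.8%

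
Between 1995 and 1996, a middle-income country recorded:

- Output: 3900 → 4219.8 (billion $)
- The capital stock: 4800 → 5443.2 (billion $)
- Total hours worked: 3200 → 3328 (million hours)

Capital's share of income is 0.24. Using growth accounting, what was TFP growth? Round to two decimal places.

1.94%

Output growth = (4219.8 − 3900) / 3900 = 8.2%.
The capital stock growth = (5443.2 − 4800) / 4800 = 13.4%.
Total hours worked growth = (3328 − 3200) / 3200 = 4%.
Labor's share = 1 − 0.24 = 0.76.
The capital stock: 0.24 × 13.4 = 3.216 pp.
Total hours worked: 0.76 × 4 = 3.04 pp.
TFP growth = 8.2 − 6.256 = 1.944%.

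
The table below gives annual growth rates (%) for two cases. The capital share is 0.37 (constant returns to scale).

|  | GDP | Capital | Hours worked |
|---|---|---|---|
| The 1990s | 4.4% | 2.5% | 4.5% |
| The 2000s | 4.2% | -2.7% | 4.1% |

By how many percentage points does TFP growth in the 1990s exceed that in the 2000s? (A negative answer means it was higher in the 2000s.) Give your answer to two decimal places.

Labor's share = 1 − 0.37 = 0.63.
The 1990s: TFP = 4.4 − 0.925 − 2.835 = 0.64%.
The 2000s: TFP = 4.2 + 0.999 − 2.583 = 2.616%.
Difference = 0.64 − (2.616) = -1.976 pp.

-1.98 percentage points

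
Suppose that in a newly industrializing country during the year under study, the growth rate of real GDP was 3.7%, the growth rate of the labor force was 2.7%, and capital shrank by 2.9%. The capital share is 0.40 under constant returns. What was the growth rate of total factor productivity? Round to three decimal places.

Labor's share = 1 − 0.4 = 0.6.
Capital: 0.4 × (-2.9) = -1.16 pp.
The labor force: 0.6 × 2.7 = 1.62 pp.
TFP growth = 3.7 − 0.46 = 3.24%.

3.240%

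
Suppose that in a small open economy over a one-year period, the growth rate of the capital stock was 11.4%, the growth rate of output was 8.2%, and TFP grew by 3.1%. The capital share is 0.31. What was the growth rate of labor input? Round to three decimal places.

Labor's share = 1 − 0.31 = 0.69.
gY = gA + 0.31×11.4 + 0.69×g.
0.69×g = 8.2 − 3.1 − 3.534 = 1.566.
g = 1.566 / 0.69 = 2.26957%.

Labor input grew 2.270%.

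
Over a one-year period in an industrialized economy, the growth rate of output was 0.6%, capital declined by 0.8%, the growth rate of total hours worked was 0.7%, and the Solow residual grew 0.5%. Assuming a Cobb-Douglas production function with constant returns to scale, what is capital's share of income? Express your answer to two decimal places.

gY = gA + α·gK + (1−α)·gL, so gY − gA − gL = α(gK − gL).
0.6 − 0.5 − 0.7 = α × (-0.8 − 0.7).
-0.6 = -1.5 α, so α = 0.4.

Capital's share of income is 0.40.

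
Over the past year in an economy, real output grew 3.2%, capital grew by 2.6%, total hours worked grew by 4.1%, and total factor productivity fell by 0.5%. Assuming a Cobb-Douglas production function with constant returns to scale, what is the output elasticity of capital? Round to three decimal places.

gY = gA + α·gK + (1−α)·gL, so gY − gA − gL = α(gK − gL).
3.2 + 0.5 − 4.1 = α × (2.6 − 4.1).
-0.4 = -1.5 α, so α = 0.26667.

The output elasticity of capital is 0.267.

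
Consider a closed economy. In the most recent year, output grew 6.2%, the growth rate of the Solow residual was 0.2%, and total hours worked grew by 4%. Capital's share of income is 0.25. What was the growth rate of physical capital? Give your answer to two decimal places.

Labor's share = 1 − 0.25 = 0.75.
gY = gA + 0.75×4 + 0.25×g.
0.25×g = 6.2 − 0.2 − 3 = 3.
g = 3 / 0.25 = 12%.

12.00%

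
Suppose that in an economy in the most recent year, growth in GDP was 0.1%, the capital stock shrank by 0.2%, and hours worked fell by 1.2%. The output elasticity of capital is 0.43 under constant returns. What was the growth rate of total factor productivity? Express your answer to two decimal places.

0.87%

Labor's share = 1 − 0.43 = 0.57.
The capital stock: 0.43 × (-0.2) = -0.086 pp.
Hours worked: 0.57 × (-1.2) = -0.684 pp.
TFP growth = 0.1 + 0.77 = 0.87%.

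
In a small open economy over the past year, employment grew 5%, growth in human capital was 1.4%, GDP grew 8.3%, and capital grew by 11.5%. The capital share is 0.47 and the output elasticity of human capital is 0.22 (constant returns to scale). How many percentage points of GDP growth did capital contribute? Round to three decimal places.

5.405

Contribution = share × growth = 0.47 × 11.5 = 5.405 pp.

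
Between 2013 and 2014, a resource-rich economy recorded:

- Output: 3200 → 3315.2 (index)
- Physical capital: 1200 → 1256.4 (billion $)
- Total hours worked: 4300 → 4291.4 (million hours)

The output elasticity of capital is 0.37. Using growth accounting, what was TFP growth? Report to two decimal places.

Output growth = (3315.2 − 3200) / 3200 = 3.6%.
Physical capital growth = (1256.4 − 1200) / 1200 = 4.7%.
Total hours worked growth = (4291.4 − 4300) / 4300 = -0.2%.
Labor's share = 1 − 0.37 = 0.63.
Physical capital: 0.37 × 4.7 = 1.739 pp.
Total hours worked: 0.63 × (-0.2) = -0.126 pp.
TFP growth = 3.6 − 1.613 = 1.987%.

TFP growth was 1.99%.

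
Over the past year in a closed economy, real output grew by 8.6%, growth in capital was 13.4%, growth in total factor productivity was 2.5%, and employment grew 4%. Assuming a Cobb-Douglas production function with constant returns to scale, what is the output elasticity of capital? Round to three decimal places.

α = 0.223

gY = gA + α·gK + (1−α)·gL, so gY − gA − gL = α(gK − gL).
8.6 − 2.5 − 4 = α × (13.4 − 4).
2.1 = 9.4 α, so α = 0.2234.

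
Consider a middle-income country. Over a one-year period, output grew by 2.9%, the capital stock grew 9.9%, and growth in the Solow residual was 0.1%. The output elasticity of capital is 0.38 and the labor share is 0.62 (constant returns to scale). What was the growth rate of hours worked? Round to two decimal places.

Labor's share = 1 − 0.38 = 0.62.
gY = gA + 0.38×9.9 + 0.62×g.
0.62×g = 2.9 − 0.1 − 3.762 = -0.962.
g = -0.962 / 0.62 = -1.5516%.

-1.55%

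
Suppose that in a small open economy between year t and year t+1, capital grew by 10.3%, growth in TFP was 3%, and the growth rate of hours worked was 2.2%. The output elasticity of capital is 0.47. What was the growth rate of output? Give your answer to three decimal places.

9.007%

Labor's share = 1 − 0.47 = 0.53.
Capital: 0.47 × 10.3 = 4.841 pp.
Hours worked: 0.53 × 2.2 = 1.166 pp.
Output growth = 3 + 6.007 = 9.007%.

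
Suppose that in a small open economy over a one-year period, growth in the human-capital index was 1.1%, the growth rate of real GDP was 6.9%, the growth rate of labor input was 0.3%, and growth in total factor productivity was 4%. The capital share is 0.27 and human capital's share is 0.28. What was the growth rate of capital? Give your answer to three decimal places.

Labor's share = 1 − 0.27 − 0.28 = 0.45.
gY = gA + 0.28×1.1 + 0.45×0.3 + 0.27×g.
0.27×g = 6.9 − 4 − 0.443 = 2.457.
g = 2.457 / 0.27 = 9.1%.

Capital grew 9.100%.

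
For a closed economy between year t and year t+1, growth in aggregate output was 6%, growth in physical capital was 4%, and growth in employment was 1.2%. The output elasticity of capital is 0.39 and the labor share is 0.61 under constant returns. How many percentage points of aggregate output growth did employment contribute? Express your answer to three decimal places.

Labor's share = 1 − 0.39 = 0.61.
Contribution = share × growth = 0.61 × 1.2 = 0.732 pp.

0.732 percentage points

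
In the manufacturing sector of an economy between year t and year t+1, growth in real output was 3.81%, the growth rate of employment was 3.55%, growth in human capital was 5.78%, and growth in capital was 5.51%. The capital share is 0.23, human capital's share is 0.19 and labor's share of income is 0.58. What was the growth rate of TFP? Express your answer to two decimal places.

-0.61%

Labor's share = 1 − 0.23 − 0.19 = 0.58.
Capital: 0.23 × 5.51 = 1.2673 pp.
Human capital: 0.19 × 5.78 = 1.0982 pp.
Employment: 0.58 × 3.55 = 2.059 pp.
TFP growth = 3.81 − 4.4245 = -0.6145%.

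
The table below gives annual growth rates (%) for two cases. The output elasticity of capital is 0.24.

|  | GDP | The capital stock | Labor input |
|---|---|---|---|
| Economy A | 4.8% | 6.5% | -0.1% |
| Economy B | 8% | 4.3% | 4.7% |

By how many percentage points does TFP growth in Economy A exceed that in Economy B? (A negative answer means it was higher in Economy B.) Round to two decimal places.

-0.08 percentage points

Labor's share = 1 − 0.24 = 0.76.
Economy A: TFP = 4.8 − 1.56 + 0.076 = 3.316%.
Economy B: TFP = 8 − 1.032 − 3.572 = 3.396%.
Difference = 3.316 − (3.396) = -0.08 pp.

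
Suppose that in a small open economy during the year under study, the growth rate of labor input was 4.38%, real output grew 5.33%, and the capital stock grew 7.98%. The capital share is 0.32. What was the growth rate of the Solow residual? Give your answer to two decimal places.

Labor's share = 1 − 0.32 = 0.68.
The capital stock: 0.32 × 7.98 = 2.5536 pp.
Labor input: 0.68 × 4.38 = 2.9784 pp.
TFP growth = 5.33 − 5.532 = -0.202%.

-0.20%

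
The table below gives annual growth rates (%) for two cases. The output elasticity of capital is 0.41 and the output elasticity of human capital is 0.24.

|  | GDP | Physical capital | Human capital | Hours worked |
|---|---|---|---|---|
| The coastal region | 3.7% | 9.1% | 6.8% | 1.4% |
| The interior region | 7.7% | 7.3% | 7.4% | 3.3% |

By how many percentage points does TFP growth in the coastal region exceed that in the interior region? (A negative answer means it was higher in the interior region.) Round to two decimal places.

-3.93 percentage points

Labor's share = 1 − 0.41 − 0.24 = 0.35.
The coastal region: TFP = 3.7 − 3.731 − 1.632 − 0.49 = -2.153%.
The interior region: TFP = 7.7 − 2.993 − 1.776 − 1.155 = 1.776%.
Difference = -2.153 − (1.776) = -3.929 pp.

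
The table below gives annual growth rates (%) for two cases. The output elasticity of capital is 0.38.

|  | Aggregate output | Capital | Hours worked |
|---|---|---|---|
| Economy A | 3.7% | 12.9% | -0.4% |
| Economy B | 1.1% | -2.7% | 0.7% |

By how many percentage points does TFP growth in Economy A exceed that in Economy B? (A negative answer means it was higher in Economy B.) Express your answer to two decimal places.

Labor's share = 1 − 0.38 = 0.62.
Economy A: TFP = 3.7 − 4.902 + 0.248 = -0.954%.
Economy B: TFP = 1.1 + 1.026 − 0.434 = 1.692%.
Difference = -0.954 − (1.692) = -2.646 pp.

-2.65 percentage points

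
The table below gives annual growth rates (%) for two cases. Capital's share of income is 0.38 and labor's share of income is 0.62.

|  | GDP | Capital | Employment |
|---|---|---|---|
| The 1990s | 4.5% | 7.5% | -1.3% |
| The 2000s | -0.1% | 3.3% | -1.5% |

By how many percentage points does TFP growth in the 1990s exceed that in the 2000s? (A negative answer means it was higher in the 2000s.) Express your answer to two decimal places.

2.88 percentage points

Labor's share = 1 − 0.38 = 0.62.
The 1990s: TFP = 4.5 − 2.85 + 0.806 = 2.456%.
The 2000s: TFP = -0.1 − 1.254 + 0.93 = -0.424%.
Difference = 2.456 − (-0.424) = 2.88 pp.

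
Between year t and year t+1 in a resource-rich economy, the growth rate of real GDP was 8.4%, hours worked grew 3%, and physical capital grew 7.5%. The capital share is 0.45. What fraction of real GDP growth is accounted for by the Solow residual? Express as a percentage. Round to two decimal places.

The Solow residual accounted for 40.18% of growth.

Labor's share = 1 − 0.45 = 0.55.
Physical capital: 0.45 × 7.5 = 3.375 pp.
Hours worked: 0.55 × 3 = 1.65 pp.
TFP growth = 8.4 − 5.025 = 3.375%.
TFP share of growth = 3.375 / 8.4 × 100 = 40.1786%.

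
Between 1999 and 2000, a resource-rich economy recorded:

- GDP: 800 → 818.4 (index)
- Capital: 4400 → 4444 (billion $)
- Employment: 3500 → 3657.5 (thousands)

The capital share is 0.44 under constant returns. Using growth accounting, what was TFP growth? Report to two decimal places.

-0.66%

GDP growth = (818.4 − 800) / 800 = 2.3%.
Capital growth = (4444 − 4400) / 4400 = 1%.
Employment growth = (3657.5 − 3500) / 3500 = 4.5%.
Labor's share = 1 − 0.44 = 0.56.
Capital: 0.44 × 1 = 0.44 pp.
Employment: 0.56 × 4.5 = 2.52 pp.
TFP growth = 2.3 − 2.96 = -0.66%.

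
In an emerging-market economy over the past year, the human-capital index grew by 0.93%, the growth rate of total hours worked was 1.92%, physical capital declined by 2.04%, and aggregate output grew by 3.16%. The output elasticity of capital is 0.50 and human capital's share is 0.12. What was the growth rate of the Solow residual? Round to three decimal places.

The Solow residual grew 3.339%.

Labor's share = 1 − 0.5 − 0.12 = 0.38.
Physical capital: 0.5 × (-2.04) = -1.02 pp.
The human-capital index: 0.12 × 0.93 = 0.1116 pp.
Total hours worked: 0.38 × 1.92 = 0.7296 pp.
TFP growth = 3.16 + 0.1788 = 3.3388%.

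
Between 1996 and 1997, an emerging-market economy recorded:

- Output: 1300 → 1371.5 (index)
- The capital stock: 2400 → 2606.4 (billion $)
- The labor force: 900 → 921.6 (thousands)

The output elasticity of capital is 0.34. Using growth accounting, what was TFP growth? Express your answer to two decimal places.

Output growth = (1371.5 − 1300) / 1300 = 5.5%.
The capital stock growth = (2606.4 − 2400) / 2400 = 8.6%.
The labor force growth = (921.6 − 900) / 900 = 2.4%.
Labor's share = 1 − 0.34 = 0.66.
The capital stock: 0.34 × 8.6 = 2.924 pp.
The labor force: 0.66 × 2.4 = 1.584 pp.
TFP growth = 5.5 − 4.508 = 0.992%.

0.99%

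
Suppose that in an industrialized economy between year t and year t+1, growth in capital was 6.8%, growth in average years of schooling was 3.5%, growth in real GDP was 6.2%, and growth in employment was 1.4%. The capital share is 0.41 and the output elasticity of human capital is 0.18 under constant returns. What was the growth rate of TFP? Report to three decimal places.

2.208%

Labor's share = 1 − 0.41 − 0.18 = 0.41.
Capital: 0.41 × 6.8 = 2.788 pp.
Average years of schooling: 0.18 × 3.5 = 0.63 pp.
Employment: 0.41 × 1.4 = 0.574 pp.
TFP growth = 6.2 − 3.992 = 2.208%.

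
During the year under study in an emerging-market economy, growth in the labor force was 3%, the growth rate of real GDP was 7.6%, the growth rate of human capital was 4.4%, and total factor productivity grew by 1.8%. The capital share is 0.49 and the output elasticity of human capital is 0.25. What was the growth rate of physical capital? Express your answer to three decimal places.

8.000%

Labor's share = 1 − 0.49 − 0.25 = 0.26.
gY = gA + 0.25×4.4 + 0.26×3 + 0.49×g.
0.49×g = 7.6 − 1.8 − 1.88 = 3.92.
g = 3.92 / 0.49 = 8%.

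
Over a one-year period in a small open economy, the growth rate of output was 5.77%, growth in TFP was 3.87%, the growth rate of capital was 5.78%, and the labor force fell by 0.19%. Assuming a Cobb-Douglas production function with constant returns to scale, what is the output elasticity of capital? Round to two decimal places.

gY = gA + α·gK + (1−α)·gL, so gY − gA − gL = α(gK − gL).
5.77 − 3.87 + 0.19 = α × (5.78 − (-0.19)).
2.09 = 5.97 α, so α = 0.3501.

0.35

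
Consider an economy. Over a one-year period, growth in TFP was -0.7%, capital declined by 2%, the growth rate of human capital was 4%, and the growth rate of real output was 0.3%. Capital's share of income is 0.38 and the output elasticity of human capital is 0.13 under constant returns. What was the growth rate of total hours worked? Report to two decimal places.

2.53%

Labor's share = 1 − 0.38 − 0.13 = 0.49.
gY = gA + 0.38×(-2) + 0.13×4 + 0.49×g.
0.49×g = 0.3 + 0.7 + 0.24 = 1.24.
g = 1.24 / 0.49 = 2.5306%.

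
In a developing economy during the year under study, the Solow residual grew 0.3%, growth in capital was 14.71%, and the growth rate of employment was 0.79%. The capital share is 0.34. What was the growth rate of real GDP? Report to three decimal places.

5.823%

Labor's share = 1 − 0.34 = 0.66.
Capital: 0.34 × 14.71 = 5.0014 pp.
Employment: 0.66 × 0.79 = 0.5214 pp.
Output growth = 0.3 + 5.5228 = 5.8228%.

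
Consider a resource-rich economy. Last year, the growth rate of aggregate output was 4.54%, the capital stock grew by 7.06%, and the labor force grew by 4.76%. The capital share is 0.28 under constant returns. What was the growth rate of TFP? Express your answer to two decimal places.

-0.86%

Labor's share = 1 − 0.28 = 0.72.
The capital stock: 0.28 × 7.06 = 1.9768 pp.
The labor force: 0.72 × 4.76 = 3.4272 pp.
TFP growth = 4.54 − 5.404 = -0.864%.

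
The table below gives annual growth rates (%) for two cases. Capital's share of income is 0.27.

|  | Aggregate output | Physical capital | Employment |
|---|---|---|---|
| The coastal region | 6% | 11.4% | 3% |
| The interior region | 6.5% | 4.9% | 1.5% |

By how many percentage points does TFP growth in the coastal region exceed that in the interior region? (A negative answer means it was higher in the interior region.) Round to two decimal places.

-3.35 percentage points

Labor's share = 1 − 0.27 = 0.73.
The coastal region: TFP = 6 − 3.078 − 2.19 = 0.732%.
The interior region: TFP = 6.5 − 1.323 − 1.095 = 4.082%.
Difference = 0.732 − (4.082) = -3.35 pp.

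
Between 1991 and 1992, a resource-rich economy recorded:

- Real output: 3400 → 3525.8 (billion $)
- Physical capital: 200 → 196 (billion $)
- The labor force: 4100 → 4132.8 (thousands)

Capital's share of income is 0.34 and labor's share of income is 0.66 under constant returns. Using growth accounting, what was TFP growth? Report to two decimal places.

TFP growth was 3.85%.

Real output growth = (3525.8 − 3400) / 3400 = 3.7%.
Physical capital growth = (196 − 200) / 200 = -2%.
The labor force growth = (4132.8 − 4100) / 4100 = 0.8%.
Labor's share = 1 − 0.34 = 0.66.
Physical capital: 0.34 × (-2) = -0.68 pp.
The labor force: 0.66 × 0.8 = 0.528 pp.
TFP growth = 3.7 + 0.152 = 3.852%.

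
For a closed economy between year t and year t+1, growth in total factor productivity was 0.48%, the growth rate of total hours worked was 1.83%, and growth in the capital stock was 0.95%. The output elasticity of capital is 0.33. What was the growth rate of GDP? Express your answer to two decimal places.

2.02%

Labor's share = 1 − 0.33 = 0.67.
The capital stock: 0.33 × 0.95 = 0.3135 pp.
Total hours worked: 0.67 × 1.83 = 1.2261 pp.
Output growth = 0.48 + 1.5396 = 2.0196%.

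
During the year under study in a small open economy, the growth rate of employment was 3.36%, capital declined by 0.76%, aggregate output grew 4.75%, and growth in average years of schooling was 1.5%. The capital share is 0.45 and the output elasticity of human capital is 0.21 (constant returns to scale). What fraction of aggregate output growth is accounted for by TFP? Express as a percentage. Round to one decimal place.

Labor's share = 1 − 0.45 − 0.21 = 0.34.
Capital: 0.45 × (-0.76) = -0.342 pp.
Average years of schooling: 0.21 × 1.5 = 0.315 pp.
Employment: 0.34 × 3.36 = 1.1424 pp.
TFP growth = 4.75 − 1.1154 = 3.6346%.
TFP share of growth = 3.6346 / 4.75 × 100 = 76.518%.

76.5%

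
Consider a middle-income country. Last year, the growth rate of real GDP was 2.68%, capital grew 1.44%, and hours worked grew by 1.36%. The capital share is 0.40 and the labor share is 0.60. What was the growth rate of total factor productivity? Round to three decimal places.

Labor's share = 1 − 0.4 = 0.6.
Capital: 0.4 × 1.44 = 0.576 pp.
Hours worked: 0.6 × 1.36 = 0.816 pp.
TFP growth = 2.68 − 1.392 = 1.288%.

Total factor productivity growth was 1.288%.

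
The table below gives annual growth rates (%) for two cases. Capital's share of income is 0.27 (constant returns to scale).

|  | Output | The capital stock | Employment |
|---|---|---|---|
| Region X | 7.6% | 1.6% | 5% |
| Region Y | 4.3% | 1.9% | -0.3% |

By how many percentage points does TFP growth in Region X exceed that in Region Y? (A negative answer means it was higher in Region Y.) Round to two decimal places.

Labor's share = 1 − 0.27 = 0.73.
Region X: TFP = 7.6 − 0.432 − 3.65 = 3.518%.
Region Y: TFP = 4.3 − 0.513 + 0.219 = 4.006%.
Difference = 3.518 − (4.006) = -0.488 pp.

-0.49 percentage points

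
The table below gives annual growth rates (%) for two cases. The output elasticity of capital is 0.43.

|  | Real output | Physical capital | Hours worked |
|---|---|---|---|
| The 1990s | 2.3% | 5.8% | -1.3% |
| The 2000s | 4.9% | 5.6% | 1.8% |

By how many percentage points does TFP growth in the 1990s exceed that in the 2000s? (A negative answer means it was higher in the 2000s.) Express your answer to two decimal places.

-0.92 percentage points

Labor's share = 1 − 0.43 = 0.57.
The 1990s: TFP = 2.3 − 2.494 + 0.741 = 0.547%.
The 2000s: TFP = 4.9 − 2.408 − 1.026 = 1.466%.
Difference = 0.547 − (1.466) = -0.919 pp.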